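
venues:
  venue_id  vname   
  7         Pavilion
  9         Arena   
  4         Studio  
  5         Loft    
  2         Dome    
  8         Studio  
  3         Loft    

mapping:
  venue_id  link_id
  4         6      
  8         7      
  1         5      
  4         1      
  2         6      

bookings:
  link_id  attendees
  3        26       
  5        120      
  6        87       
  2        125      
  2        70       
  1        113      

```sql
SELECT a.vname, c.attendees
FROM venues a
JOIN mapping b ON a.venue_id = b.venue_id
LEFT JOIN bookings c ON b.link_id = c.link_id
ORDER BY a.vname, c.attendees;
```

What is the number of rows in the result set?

4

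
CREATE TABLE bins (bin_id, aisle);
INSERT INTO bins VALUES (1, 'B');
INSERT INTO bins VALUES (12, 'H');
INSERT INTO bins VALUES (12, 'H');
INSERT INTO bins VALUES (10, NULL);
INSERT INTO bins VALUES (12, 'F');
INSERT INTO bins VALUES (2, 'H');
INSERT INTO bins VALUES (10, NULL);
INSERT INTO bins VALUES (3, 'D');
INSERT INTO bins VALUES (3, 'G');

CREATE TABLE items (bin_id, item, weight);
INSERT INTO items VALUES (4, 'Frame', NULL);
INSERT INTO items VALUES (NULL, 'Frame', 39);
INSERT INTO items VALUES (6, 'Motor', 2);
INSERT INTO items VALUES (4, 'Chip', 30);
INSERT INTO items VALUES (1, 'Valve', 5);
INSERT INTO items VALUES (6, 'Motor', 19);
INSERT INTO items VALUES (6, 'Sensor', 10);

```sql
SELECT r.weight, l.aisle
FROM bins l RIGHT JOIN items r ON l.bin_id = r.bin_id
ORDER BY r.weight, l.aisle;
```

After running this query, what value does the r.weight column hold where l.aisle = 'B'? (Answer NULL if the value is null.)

5

RIGHT JOIN keeps every row from `items`; unmatched rows get NULL for `bins`'s columns.
Matching on l.bin_id = r.bin_id. A NULL in a compared column never satisfies the condition.
- l[0] bin_id=1 → 1 match(es) in r → 1 row(s).
- l[1] bin_id=12 → no match.
- l[2] bin_id=12 → no match.
- l[3] bin_id=10 → no match.
- l[4] bin_id=12 → no match.
- l[5] bin_id=2 → no match.
- l[6] bin_id=10 → no match.
- l[7] bin_id=3 → no match.
- l[8] bin_id=3 → no match.
- 6 r row(s) had no l match → kept, l columns NULL.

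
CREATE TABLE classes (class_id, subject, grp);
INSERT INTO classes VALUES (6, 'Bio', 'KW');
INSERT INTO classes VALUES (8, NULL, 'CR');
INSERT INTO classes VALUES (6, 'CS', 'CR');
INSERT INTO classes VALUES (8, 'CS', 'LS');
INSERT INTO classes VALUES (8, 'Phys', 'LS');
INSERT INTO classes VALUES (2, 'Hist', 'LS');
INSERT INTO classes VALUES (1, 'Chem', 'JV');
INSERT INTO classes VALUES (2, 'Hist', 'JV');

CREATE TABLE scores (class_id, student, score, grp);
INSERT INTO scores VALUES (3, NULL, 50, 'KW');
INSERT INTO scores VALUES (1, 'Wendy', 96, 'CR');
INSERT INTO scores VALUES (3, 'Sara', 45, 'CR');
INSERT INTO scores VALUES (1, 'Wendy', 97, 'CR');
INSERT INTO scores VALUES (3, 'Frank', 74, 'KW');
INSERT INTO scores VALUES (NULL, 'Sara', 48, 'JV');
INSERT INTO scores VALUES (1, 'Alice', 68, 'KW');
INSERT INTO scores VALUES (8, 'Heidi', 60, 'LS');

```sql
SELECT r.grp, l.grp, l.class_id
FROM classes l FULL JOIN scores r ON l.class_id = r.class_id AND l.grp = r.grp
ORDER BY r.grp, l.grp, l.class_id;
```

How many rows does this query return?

15

FULL OUTER JOIN keeps every row from both sides; unmatched rows get NULL for the other side's columns.
Matching on l.class_id = r.class_id AND l.grp = r.grp. A NULL in a compared column never satisfies the condition.
- class_id=6, grp=KW: no r row matches, row kept with r columns NULL.
- class_id=8, grp=CR: no r row matches, row kept with r columns NULL.
- class_id=6, grp=CR: no r row matches, row kept with r columns NULL.
- class_id=8, grp=LS: 1 matching r row(s), so 1 row(s) emitted.
- class_id=8, grp=LS: 1 matching r row(s), so 1 row(s) emitted.
- class_id=2, grp=LS: no r row matches, row kept with r columns NULL.
- class_id=1, grp=JV: no r row matches, row kept with r columns NULL.
- class_id=2, grp=JV: no r row matches, row kept with r columns NULL.
- 7 r row(s) had no l match → kept, l columns NULL.
Total: 2 matched + 13 padded = 15 rows.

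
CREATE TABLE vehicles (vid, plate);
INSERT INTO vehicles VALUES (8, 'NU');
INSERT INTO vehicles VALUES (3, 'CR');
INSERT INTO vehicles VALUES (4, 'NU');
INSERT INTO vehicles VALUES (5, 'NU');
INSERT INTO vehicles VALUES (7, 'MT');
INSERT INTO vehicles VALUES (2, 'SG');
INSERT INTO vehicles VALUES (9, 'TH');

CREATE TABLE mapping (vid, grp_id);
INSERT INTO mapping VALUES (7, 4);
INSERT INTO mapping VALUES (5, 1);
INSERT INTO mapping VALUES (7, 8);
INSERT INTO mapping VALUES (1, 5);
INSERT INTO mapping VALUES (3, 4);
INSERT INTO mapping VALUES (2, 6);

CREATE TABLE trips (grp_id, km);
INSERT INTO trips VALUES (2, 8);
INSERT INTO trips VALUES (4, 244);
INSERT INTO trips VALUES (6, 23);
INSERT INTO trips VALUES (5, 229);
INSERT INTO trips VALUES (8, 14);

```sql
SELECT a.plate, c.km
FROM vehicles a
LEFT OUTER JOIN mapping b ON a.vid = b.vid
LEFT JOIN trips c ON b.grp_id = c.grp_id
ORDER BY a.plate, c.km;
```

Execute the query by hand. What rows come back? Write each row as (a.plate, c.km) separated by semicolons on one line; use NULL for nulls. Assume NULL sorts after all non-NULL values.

(CR, 244); (MT, 14); (MT, 244); (NU, NULL); (NU, NULL); (NU, NULL); (SG, 23); (TH, NULL)

Step 1 — a LEFT JOIN b on vid → 8 row(s).
Then LEFT JOIN `trips c` on grp_id: each of those 8 rows is kept; rows whose b.grp_id has no match in c get NULL for c's columns.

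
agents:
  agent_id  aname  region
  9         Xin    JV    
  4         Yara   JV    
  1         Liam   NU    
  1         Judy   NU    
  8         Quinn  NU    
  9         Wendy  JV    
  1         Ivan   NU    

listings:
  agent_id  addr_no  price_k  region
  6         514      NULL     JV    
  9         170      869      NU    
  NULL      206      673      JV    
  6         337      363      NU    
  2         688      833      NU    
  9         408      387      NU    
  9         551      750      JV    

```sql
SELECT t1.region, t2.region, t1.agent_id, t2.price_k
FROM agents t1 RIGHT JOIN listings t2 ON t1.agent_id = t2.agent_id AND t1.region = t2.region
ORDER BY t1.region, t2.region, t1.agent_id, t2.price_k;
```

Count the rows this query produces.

RIGHT JOIN keeps every row from `listings`; unmatched rows get NULL for `agents`'s columns.
Matching on t1.agent_id = t2.agent_id AND t1.region = t2.region. A NULL in a compared column never satisfies the condition.
- t1 (agent_id=9, region=JV) pairs with 1 row(s) of t2.
- t1 (agent_id=4, region=JV) has no partner in t2.
- t1 (agent_id=1, region=NU) has no partner in t2.
- t1 (agent_id=1, region=NU) has no partner in t2.
- t1 (agent_id=8, region=NU) has no partner in t2.
- t1 (agent_id=9, region=JV) pairs with 1 row(s) of t2.
- t1 (agent_id=1, region=NU) has no partner in t2.
- 6 row(s) from t2 found no t1 partner → padded with NULL.
Total: 2 matched + 6 padded = 8 rows.

8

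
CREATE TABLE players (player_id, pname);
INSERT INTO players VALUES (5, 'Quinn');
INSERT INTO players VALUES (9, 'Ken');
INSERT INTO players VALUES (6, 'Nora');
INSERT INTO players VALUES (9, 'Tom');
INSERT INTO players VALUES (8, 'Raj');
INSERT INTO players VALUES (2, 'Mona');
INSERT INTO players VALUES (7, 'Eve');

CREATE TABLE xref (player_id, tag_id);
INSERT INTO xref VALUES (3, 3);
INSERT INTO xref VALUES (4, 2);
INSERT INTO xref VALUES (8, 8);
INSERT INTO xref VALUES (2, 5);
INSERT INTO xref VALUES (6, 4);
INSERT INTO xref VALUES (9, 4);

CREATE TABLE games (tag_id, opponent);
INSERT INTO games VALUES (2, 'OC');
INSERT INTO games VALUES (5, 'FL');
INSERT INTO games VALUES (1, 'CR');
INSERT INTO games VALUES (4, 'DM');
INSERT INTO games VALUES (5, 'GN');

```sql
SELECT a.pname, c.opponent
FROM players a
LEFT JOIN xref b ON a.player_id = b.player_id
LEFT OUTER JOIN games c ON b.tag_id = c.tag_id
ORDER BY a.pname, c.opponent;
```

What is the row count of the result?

8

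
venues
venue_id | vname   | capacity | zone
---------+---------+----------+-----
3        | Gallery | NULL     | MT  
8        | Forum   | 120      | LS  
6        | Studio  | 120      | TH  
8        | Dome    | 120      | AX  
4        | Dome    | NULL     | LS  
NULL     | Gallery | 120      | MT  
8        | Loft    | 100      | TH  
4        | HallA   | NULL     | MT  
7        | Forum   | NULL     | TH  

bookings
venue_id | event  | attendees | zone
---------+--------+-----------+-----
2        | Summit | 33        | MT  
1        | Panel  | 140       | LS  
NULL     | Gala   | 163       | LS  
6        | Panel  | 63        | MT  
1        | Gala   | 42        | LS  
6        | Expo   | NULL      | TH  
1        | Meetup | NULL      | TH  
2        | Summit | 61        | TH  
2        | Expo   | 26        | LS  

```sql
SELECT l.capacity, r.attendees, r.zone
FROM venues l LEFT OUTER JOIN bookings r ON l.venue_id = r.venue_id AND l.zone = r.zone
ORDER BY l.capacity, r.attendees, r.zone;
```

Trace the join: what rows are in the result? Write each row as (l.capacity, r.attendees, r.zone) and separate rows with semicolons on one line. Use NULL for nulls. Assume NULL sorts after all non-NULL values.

(100, NULL, NULL); (120, NULL, TH); (120, NULL, NULL); (120, NULL, NULL); (120, NULL, NULL); (NULL, NULL, NULL); (NULL, NULL, NULL); (NULL, NULL, NULL); (NULL, NULL, NULL)

LEFT JOIN keeps every row from `venues`; unmatched rows get NULL for `bookings`'s columns.
Matching on l.venue_id = r.venue_id AND l.zone = r.zone. A NULL in a compared column never satisfies the condition.
Matched pairs: 1; unmatched l rows kept: 8.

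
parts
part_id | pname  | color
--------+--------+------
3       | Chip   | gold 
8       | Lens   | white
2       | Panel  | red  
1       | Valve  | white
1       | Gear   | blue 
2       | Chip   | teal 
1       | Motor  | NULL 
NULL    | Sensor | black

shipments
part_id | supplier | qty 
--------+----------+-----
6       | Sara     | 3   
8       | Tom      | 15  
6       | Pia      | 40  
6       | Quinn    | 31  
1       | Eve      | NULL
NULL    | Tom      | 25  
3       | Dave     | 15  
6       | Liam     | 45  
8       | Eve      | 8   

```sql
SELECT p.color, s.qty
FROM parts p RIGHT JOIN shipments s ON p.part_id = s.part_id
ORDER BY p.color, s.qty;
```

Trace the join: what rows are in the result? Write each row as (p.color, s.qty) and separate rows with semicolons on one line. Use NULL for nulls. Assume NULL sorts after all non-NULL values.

(blue, NULL); (gold, 15); (white, 8); (white, 15); (white, NULL); (NULL, 3); (NULL, 25); (NULL, 31); (NULL, 40); (NULL, 45); (NULL, NULL)

RIGHT JOIN keeps every row from `shipments`; unmatched rows get NULL for `parts`'s columns.
Matching on p.part_id = s.part_id. A NULL in a compared column never satisfies the condition.
Matched pairs: 6; unmatched s rows kept: 5.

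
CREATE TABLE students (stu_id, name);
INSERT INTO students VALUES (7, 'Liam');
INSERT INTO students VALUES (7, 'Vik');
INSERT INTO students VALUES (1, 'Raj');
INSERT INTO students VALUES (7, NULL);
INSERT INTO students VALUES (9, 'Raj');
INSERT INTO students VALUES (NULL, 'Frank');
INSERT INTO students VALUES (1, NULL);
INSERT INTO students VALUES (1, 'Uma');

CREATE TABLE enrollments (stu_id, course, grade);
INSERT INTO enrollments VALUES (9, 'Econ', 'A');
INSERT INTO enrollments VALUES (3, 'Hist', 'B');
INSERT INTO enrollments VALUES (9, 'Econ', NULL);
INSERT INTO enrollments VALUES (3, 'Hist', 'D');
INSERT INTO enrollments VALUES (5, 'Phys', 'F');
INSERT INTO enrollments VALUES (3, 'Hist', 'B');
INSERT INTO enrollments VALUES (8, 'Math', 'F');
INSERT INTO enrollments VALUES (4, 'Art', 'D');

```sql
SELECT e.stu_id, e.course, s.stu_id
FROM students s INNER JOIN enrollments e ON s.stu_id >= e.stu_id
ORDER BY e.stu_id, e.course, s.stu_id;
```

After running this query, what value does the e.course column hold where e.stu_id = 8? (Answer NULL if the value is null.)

Math

INNER JOIN keeps only pairs where the ON condition holds.
Matching on s.stu_id >= e.stu_id. A NULL in a compared column never satisfies the condition.
- s (stu_id=7) pairs with 5 row(s) of e.
- s (stu_id=7) pairs with 5 row(s) of e.
- s (stu_id=1) has no partner → excluded.
- s (stu_id=7) pairs with 5 row(s) of e.
- s (stu_id=9) pairs with 8 row(s) of e.
- s (stu_id=NULL) has no partner → excluded.
- s (stu_id=1) has no partner → excluded.
- s (stu_id=1) has no partner → excluded.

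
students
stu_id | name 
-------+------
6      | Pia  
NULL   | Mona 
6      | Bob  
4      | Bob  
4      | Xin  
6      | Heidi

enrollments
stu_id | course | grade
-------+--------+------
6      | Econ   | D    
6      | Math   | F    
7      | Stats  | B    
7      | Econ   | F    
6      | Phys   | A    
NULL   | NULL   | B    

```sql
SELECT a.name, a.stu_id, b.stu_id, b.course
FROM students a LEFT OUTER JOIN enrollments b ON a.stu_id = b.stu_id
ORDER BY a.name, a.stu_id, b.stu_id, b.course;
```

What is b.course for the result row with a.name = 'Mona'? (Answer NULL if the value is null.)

NULL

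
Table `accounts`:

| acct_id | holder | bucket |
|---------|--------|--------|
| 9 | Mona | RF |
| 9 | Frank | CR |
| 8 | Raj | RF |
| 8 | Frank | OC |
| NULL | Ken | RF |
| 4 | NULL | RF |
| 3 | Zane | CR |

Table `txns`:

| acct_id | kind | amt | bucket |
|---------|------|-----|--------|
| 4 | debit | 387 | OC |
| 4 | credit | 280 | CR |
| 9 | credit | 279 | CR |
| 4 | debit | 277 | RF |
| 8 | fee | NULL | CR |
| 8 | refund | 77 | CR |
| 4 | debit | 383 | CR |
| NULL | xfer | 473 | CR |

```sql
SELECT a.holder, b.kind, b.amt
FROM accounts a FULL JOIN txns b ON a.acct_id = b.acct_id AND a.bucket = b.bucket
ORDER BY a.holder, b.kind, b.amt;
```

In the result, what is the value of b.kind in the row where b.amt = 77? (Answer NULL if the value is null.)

FULL OUTER JOIN keeps every row from both sides; unmatched rows get NULL for the other side's columns.
Matching on a.acct_id = b.acct_id AND a.bucket = b.bucket. A NULL in a compared column never satisfies the condition.
- a (acct_id=9, bucket=RF) has no partner → padded with NULL.
- a (acct_id=9, bucket=CR) pairs with 1 row(s) of b.
- a (acct_id=8, bucket=RF) has no partner → padded with NULL.
- a (acct_id=8, bucket=OC) has no partner → padded with NULL.
- a (acct_id=NULL, bucket=RF) has no partner → padded with NULL.
- a (acct_id=4, bucket=RF) pairs with 1 row(s) of b.
- a (acct_id=3, bucket=CR) has no partner → padded with NULL.
- 6 row(s) from b found no a partner → padded with NULL.

refund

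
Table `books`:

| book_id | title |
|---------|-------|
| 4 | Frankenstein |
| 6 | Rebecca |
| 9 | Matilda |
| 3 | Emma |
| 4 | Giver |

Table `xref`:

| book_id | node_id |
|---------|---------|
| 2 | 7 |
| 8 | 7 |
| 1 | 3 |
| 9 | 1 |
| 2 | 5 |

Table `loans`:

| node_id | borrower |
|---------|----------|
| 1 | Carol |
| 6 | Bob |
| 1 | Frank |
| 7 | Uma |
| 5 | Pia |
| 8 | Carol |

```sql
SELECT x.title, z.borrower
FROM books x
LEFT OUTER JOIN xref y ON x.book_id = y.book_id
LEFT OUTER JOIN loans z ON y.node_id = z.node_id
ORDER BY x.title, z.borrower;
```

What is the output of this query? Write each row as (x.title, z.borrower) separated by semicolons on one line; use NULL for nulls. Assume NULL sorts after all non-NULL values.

(Emma, NULL); (Frankenstein, NULL); (Giver, NULL); (Matilda, Carol); (Matilda, Frank); (Rebecca, NULL)

Step 1 — x LEFT JOIN y on book_id → 5 row(s).
Then LEFT JOIN `loans z` on node_id: each of those 5 rows is kept; rows whose y.node_id has no match in z get NULL for z's columns.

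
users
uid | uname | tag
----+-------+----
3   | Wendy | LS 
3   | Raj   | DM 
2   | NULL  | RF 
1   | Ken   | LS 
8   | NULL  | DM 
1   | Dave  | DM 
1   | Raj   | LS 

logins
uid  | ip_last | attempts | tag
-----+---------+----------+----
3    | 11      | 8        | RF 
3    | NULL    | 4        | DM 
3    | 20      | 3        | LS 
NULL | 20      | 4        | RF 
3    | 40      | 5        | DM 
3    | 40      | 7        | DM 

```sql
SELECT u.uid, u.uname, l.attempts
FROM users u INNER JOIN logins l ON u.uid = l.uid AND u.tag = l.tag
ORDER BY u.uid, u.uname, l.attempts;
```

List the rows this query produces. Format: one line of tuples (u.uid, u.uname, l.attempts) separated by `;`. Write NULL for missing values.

(3, Raj, 4); (3, Raj, 5); (3, Raj, 7); (3, Wendy, 3)

INNER JOIN keeps only pairs where the ON condition holds.
Matching on u.uid = l.uid AND u.tag = l.tag. A NULL in a compared column never satisfies the condition.
- u row (uid=3, tag=LS): matches 1 l row(s) → 1 output row(s).
- u row (uid=3, tag=DM): matches 3 l row(s) → 3 output row(s).
- u row (uid=2, tag=RF): no match → dropped.
- u row (uid=1, tag=LS): no match → dropped.
- u row (uid=8, tag=DM): no match → dropped.
- u row (uid=1, tag=DM): no match → dropped.
- u row (uid=1, tag=LS): no match → dropped.
After projecting and ordering:
u.uid | u.uname | l.attempts
3 | Raj | 4
3 | Raj | 5
3 | Raj | 7
3 | Wendy | 3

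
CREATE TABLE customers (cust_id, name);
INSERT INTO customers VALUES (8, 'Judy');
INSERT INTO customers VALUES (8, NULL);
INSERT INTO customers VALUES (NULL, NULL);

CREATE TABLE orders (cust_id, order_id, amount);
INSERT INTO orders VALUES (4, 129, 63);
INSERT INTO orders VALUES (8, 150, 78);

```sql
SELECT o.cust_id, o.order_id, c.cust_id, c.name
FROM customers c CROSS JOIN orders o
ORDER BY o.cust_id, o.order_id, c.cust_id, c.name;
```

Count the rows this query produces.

6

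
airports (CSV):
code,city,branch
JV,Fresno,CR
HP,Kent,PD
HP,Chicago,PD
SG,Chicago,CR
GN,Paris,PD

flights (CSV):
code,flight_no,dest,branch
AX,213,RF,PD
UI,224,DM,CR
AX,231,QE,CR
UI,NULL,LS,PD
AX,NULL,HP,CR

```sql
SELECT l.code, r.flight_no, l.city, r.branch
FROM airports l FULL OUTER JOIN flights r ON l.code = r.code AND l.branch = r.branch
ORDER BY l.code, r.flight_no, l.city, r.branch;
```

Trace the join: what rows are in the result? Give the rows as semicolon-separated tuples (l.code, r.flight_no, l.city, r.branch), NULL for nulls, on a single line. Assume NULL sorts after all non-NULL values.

(GN, NULL, Paris, NULL); (HP, NULL, Chicago, NULL); (HP, NULL, Kent, NULL); (JV, NULL, Fresno, NULL); (SG, NULL, Chicago, NULL); (NULL, 213, NULL, PD); (NULL, 224, NULL, CR); (NULL, 231, NULL, CR); (NULL, NULL, NULL, CR); (NULL, NULL, NULL, PD)

FULL OUTER JOIN keeps every row from both sides; unmatched rows get NULL for the other side's columns.
Matching on l.code = r.code AND l.branch = r.branch.
- code=JV, branch=CR: no r row matches, row kept with r columns NULL.
- code=HP, branch=PD: no r row matches, row kept with r columns NULL.
- code=HP, branch=PD: no r row matches, row kept with r columns NULL.
- code=SG, branch=CR: no r row matches, row kept with r columns NULL.
- code=GN, branch=PD: no r row matches, row kept with r columns NULL.
- plus 5 unmatched r row(s), each kept with NULL l columns.
After projecting and ordering:
l.code | r.flight_no | l.city | r.branch
GN | NULL | Paris | NULL
HP | NULL | Chicago | NULL
HP | NULL | Kent | NULL
JV | NULL | Fresno | NULL
SG | NULL | Chicago | NULL
NULL | 213 | NULL | PD
NULL | 224 | NULL | CR
NULL | 231 | NULL | CR
NULL | NULL | NULL | CR
NULL | NULL | NULL | PD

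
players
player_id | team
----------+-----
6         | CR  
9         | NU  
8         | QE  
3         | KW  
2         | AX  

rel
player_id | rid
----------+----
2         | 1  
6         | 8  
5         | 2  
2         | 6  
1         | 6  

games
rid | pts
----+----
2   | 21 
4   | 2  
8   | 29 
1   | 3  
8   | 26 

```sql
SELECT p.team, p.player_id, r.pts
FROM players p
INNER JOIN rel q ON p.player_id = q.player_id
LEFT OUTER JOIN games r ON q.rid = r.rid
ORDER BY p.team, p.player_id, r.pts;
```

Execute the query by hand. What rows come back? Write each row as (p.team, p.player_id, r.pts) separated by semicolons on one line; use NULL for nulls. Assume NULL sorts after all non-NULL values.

Evaluate left to right. First `players p INNER JOIN rel q` on player_id: 3 row(s).
Then LEFT JOIN `games r` on rid: each of those 3 rows is kept; rows whose q.rid has no match in r get NULL for r's columns.

(AX, 2, 3); (AX, 2, NULL); (CR, 6, 26); (CR, 6, 29)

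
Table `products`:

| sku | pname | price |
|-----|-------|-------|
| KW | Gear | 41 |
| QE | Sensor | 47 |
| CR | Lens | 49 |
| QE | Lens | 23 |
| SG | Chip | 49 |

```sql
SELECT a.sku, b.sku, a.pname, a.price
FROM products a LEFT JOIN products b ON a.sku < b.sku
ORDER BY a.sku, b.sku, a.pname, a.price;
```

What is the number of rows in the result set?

10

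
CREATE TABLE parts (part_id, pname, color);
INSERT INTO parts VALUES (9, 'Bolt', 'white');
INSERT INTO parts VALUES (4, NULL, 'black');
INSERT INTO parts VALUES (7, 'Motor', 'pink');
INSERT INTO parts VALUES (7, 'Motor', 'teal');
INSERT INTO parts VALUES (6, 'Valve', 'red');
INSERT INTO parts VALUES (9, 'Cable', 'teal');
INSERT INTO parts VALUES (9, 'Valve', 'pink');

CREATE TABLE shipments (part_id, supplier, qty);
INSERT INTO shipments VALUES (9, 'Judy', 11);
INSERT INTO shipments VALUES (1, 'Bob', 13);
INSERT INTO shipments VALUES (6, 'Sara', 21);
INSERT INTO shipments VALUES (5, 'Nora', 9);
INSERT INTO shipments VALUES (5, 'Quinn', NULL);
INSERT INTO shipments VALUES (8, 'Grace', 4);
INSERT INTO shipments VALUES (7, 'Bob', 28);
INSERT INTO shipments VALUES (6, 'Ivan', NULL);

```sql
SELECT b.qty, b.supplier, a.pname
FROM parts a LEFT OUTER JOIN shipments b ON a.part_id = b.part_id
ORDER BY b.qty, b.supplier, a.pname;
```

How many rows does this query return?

8

LEFT JOIN keeps every row from `parts`; unmatched rows get NULL for `shipments`'s columns.
Matching on a.part_id = b.part_id.
- a[0] part_id=9 → 1 match(es) in b → 1 row(s).
- a[1] part_id=4 → no match; kept with NULLs on the b side.
- a[2] part_id=7 → 1 match(es) in b → 1 row(s).
- a[3] part_id=7 → 1 match(es) in b → 1 row(s).
- a[4] part_id=6 → 2 match(es) in b → 2 row(s).
- a[5] part_id=9 → 1 match(es) in b → 1 row(s).
- a[6] part_id=9 → 1 match(es) in b → 1 row(s).
Total: 7 matched + 1 padded = 8 rows.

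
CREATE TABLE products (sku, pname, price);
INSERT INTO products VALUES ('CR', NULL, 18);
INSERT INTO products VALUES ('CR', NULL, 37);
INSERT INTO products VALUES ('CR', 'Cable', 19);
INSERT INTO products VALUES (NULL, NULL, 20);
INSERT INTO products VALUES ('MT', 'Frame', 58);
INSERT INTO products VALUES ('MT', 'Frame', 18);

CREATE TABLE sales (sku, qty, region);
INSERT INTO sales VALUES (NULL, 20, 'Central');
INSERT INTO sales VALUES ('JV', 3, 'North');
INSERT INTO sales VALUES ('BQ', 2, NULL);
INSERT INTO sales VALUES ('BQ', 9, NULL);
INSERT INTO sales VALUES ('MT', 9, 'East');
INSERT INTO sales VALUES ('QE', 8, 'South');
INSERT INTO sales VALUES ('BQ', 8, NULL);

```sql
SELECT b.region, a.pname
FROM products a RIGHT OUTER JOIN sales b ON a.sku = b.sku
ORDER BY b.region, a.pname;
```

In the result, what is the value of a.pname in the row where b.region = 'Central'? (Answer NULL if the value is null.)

RIGHT JOIN keeps every row from `sales`; unmatched rows get NULL for `products`'s columns.
Matching on a.sku = b.sku. A NULL in a compared column never satisfies the condition.
- a[0] sku=CR → no match.
- a[1] sku=CR → no match.
- a[2] sku=CR → no match.
- a[3] sku=NULL → no match.
- a[4] sku=MT → 1 match(es) in b → 1 row(s).
- a[5] sku=MT → 1 match(es) in b → 1 row(s).
- plus 6 unmatched b row(s), each kept with NULL a columns.

NULL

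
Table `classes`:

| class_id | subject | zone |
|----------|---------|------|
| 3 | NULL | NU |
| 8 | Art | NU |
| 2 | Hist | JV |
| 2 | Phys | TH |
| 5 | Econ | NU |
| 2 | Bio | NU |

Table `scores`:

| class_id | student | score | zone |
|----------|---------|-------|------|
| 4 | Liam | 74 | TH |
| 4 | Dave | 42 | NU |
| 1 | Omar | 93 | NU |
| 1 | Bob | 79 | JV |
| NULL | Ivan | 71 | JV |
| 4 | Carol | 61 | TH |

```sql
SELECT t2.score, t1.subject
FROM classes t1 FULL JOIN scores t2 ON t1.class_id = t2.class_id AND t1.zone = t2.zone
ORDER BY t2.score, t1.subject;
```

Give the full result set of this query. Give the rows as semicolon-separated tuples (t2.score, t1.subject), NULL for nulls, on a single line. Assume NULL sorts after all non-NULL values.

(42, NULL); (61, NULL); (71, NULL); (74, NULL); (79, NULL); (93, NULL); (NULL, Art); (NULL, Bio); (NULL, Econ); (NULL, Hist); (NULL, Phys); (NULL, NULL)

FULL OUTER JOIN keeps every row from both sides; unmatched rows get NULL for the other side's columns.
Matching on t1.class_id = t2.class_id AND t1.zone = t2.zone. A NULL in a compared column never satisfies the condition.
- t1 (class_id=3, zone=NU) has no partner → padded with NULL.
- t1 (class_id=8, zone=NU) has no partner → padded with NULL.
- t1 (class_id=2, zone=JV) has no partner → padded with NULL.
- t1 (class_id=2, zone=TH) has no partner → padded with NULL.
- t1 (class_id=5, zone=NU) has no partner → padded with NULL.
- t1 (class_id=2, zone=NU) has no partner → padded with NULL.
- 6 row(s) from t2 found no t1 partner → padded with NULL.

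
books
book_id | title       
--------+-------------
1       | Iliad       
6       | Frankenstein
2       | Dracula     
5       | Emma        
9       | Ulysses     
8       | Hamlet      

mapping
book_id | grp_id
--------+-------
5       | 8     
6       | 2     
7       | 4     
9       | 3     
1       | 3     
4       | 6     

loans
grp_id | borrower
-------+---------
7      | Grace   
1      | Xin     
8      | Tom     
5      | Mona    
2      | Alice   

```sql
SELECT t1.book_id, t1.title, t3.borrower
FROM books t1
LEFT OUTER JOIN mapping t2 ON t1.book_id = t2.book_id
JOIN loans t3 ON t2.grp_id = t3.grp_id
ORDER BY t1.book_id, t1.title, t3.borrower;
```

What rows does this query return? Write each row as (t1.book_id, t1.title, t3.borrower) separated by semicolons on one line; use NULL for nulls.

(5, Emma, Tom); (6, Frankenstein, Alice)

Joins associate left-to-right: books LEFT JOIN mapping on book_id gives 6 intermediate row(s).
Then INNER JOIN `loans t3` on grp_id: keep only rows whose t2.grp_id appears in t3.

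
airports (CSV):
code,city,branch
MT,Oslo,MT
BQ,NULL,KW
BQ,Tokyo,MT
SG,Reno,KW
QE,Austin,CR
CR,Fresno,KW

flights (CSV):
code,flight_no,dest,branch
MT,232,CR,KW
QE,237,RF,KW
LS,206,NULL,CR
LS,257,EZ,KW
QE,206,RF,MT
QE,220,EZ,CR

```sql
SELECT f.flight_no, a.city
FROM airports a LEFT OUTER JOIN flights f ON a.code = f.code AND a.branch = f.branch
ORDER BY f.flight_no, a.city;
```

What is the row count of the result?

6

LEFT JOIN keeps every row from `airports`; unmatched rows get NULL for `flights`'s columns.
Matching on a.code = f.code AND a.branch = f.branch.
Matched pairs: 1; unmatched a rows kept: 5.
Total: 1 matched + 5 padded = 6 rows.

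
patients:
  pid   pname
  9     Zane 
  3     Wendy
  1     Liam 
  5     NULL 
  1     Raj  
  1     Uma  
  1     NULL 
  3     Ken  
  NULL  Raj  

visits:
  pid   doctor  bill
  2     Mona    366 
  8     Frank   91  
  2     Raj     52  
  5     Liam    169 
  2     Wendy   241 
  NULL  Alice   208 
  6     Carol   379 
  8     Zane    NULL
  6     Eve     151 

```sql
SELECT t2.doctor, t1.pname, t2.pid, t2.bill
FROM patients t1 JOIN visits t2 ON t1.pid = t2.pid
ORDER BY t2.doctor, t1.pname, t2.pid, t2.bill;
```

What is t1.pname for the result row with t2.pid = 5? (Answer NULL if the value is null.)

INNER JOIN keeps only pairs where the ON condition holds.
Matching on t1.pid = t2.pid. A NULL in a compared column never satisfies the condition.
- t1 (pid=9) has no partner → excluded.
- t1 (pid=3) has no partner → excluded.
- t1 (pid=1) has no partner → excluded.
- t1 (pid=5) pairs with 1 row(s) of t2.
- t1 (pid=1) has no partner → excluded.
- t1 (pid=1) has no partner → excluded.
- t1 (pid=1) has no partner → excluded.
- t1 (pid=3) has no partner → excluded.
- t1 (pid=NULL) has no partner → excluded.

NULL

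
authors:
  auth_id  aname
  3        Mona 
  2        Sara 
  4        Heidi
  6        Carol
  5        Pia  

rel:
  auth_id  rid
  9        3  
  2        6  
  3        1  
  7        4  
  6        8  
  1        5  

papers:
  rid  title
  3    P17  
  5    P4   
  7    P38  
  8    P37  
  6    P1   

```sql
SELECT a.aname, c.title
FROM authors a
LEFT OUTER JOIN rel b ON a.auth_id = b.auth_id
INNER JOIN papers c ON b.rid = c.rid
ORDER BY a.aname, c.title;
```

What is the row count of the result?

Joins associate left-to-right: authors LEFT JOIN rel on auth_id gives 5 intermediate row(s).
Then INNER JOIN `papers c` on rid: keep only rows whose b.rid appears in c.
Result: 2 row(s).

2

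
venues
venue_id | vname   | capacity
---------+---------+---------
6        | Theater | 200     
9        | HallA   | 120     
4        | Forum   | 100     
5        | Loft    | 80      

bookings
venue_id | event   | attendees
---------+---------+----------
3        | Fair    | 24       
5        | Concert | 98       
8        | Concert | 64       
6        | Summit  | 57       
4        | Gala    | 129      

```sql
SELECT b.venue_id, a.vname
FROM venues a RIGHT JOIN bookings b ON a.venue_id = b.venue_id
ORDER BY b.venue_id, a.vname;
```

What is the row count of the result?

RIGHT JOIN keeps every row from `bookings`; unmatched rows get NULL for `venues`'s columns.
Matching on a.venue_id = b.venue_id.
- a (venue_id=6) pairs with 1 row(s) of b.
- a (venue_id=9) has no partner in b.
- a (venue_id=4) pairs with 1 row(s) of b.
- a (venue_id=5) pairs with 1 row(s) of b.
- 2 row(s) from b found no a partner → padded with NULL.
Total: 3 matched + 2 padded = 5 rows.

5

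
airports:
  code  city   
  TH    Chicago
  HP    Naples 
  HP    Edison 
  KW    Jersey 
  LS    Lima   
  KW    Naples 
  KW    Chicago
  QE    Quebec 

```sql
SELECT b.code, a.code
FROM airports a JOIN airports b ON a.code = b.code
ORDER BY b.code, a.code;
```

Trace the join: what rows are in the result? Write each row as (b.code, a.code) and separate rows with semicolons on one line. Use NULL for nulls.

(HP, HP); (HP, HP); (HP, HP); (HP, HP); (KW, KW); (KW, KW); (KW, KW); (KW, KW); (KW, KW); (KW, KW); (KW, KW); (KW, KW); (KW, KW); (LS, LS); (QE, QE); (TH, TH)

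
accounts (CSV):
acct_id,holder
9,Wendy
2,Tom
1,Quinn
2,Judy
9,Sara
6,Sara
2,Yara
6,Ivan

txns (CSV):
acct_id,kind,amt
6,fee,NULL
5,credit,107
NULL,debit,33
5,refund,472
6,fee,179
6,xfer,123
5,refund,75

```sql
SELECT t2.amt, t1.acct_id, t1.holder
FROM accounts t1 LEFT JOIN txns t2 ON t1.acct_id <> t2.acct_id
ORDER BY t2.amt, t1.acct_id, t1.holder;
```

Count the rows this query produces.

LEFT JOIN keeps every row from `accounts`; unmatched rows get NULL for `txns`'s columns.
Matching on t1.acct_id <> t2.acct_id. A NULL in a compared column never satisfies the condition.
Matched pairs: 42; unmatched t1 rows kept: 0.
Total: 42 rows.

42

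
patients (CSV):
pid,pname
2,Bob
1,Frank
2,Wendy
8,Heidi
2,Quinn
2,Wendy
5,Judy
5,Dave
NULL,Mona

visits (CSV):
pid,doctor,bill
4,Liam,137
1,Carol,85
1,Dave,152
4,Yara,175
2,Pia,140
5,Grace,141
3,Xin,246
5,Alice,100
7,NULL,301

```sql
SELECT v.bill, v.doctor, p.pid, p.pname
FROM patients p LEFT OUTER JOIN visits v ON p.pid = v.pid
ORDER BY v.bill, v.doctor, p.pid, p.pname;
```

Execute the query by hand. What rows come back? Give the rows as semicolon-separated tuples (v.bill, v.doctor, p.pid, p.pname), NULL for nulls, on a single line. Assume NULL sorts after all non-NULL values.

(85, Carol, 1, Frank); (100, Alice, 5, Dave); (100, Alice, 5, Judy); (140, Pia, 2, Bob); (140, Pia, 2, Quinn); (140, Pia, 2, Wendy); (140, Pia, 2, Wendy); (141, Grace, 5, Dave); (141, Grace, 5, Judy); (152, Dave, 1, Frank); (NULL, NULL, 8, Heidi); (NULL, NULL, NULL, Mona)

LEFT JOIN keeps every row from `patients`; unmatched rows get NULL for `visits`'s columns.
Matching on p.pid = v.pid. A NULL in a compared column never satisfies the condition.
- p (pid=2) pairs with 1 row(s) of v.
- p (pid=1) pairs with 2 row(s) of v.
- p (pid=2) pairs with 1 row(s) of v.
- p (pid=8) has no partner → padded with NULL.
- p (pid=2) pairs with 1 row(s) of v.
- p (pid=2) pairs with 1 row(s) of v.
- p (pid=5) pairs with 2 row(s) of v.
- p (pid=5) pairs with 2 row(s) of v.
- p (pid=NULL) has no partner → padded with NULL.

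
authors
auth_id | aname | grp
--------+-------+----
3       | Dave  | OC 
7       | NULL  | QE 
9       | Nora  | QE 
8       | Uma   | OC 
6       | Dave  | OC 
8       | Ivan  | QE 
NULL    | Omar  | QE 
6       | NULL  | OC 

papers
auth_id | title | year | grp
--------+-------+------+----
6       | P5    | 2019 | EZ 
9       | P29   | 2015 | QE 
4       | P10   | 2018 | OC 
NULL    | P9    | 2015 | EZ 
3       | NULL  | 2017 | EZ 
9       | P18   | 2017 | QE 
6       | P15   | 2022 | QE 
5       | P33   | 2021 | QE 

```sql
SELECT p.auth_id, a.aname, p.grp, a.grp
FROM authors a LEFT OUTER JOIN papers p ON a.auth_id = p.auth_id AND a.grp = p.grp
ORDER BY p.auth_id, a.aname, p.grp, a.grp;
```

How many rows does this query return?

LEFT JOIN keeps every row from `authors`; unmatched rows get NULL for `papers`'s columns.
Matching on a.auth_id = p.auth_id AND a.grp = p.grp. A NULL in a compared column never satisfies the condition.
- a (auth_id=3, grp=OC) has no partner → padded with NULL.
- a (auth_id=7, grp=QE) has no partner → padded with NULL.
- a (auth_id=9, grp=QE) pairs with 2 row(s) of p.
- a (auth_id=8, grp=OC) has no partner → padded with NULL.
- a (auth_id=6, grp=OC) has no partner → padded with NULL.
- a (auth_id=8, grp=QE) has no partner → padded with NULL.
- a (auth_id=NULL, grp=QE) has no partner → padded with NULL.
- a (auth_id=6, grp=OC) has no partner → padded with NULL.
Total: 2 matched + 7 padded = 9 rows.

9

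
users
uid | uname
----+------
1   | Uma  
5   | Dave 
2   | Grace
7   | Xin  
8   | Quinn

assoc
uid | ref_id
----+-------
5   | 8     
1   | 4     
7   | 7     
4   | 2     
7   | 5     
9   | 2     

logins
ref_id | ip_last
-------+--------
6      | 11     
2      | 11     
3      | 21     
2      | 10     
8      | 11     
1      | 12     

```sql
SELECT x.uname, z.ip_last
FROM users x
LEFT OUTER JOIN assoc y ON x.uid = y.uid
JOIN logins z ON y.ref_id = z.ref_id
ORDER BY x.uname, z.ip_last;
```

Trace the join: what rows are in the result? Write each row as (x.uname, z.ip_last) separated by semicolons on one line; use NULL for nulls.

Joins associate left-to-right: users LEFT JOIN assoc on uid gives 6 intermediate row(s).
Then INNER JOIN `logins z` on ref_id: keep only rows whose y.ref_id appears in z.

(Dave, 11)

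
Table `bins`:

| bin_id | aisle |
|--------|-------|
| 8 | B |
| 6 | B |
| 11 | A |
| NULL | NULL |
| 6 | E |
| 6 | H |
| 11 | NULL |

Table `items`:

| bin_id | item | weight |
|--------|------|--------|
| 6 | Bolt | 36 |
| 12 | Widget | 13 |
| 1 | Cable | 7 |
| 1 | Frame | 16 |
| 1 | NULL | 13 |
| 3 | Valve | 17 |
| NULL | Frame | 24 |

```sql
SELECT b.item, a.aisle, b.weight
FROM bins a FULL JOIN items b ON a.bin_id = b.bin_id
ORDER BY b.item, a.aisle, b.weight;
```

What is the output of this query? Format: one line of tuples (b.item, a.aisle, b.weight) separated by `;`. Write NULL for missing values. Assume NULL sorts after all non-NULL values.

(Bolt, B, 36); (Bolt, E, 36); (Bolt, H, 36); (Cable, NULL, 7); (Frame, NULL, 16); (Frame, NULL, 24); (Valve, NULL, 17); (Widget, NULL, 13); (NULL, A, NULL); (NULL, B, NULL); (NULL, NULL, 13); (NULL, NULL, NULL); (NULL, NULL, NULL)

FULL OUTER JOIN keeps every row from both sides; unmatched rows get NULL for the other side's columns.
Matching on a.bin_id = b.bin_id. A NULL in a compared column never satisfies the condition.
- a row (bin_id=8): no match → kept, b columns NULL.
- a row (bin_id=6): matches 1 b row(s) → 1 output row(s).
- a row (bin_id=11): no match → kept, b columns NULL.
- a row (bin_id=NULL): no match → kept, b columns NULL.
- a row (bin_id=6): matches 1 b row(s) → 1 output row(s).
- a row (bin_id=6): matches 1 b row(s) → 1 output row(s).
- a row (bin_id=11): no match → kept, b columns NULL.
- 6 b row(s) had no a match → kept, a columns NULL.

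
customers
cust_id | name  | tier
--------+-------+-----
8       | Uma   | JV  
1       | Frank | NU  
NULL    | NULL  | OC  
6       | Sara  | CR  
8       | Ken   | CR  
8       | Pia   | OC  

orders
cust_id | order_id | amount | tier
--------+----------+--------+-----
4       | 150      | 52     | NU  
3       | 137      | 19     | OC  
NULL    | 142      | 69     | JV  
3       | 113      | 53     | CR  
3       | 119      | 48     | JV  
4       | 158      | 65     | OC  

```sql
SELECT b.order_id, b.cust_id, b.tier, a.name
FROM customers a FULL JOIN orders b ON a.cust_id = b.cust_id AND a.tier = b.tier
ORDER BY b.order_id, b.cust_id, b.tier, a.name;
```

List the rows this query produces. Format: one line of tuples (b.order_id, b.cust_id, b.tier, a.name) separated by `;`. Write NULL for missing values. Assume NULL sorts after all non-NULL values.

(113, 3, CR, NULL); (119, 3, JV, NULL); (137, 3, OC, NULL); (142, NULL, JV, NULL); (150, 4, NU, NULL); (158, 4, OC, NULL); (NULL, NULL, NULL, Frank); (NULL, NULL, NULL, Ken); (NULL, NULL, NULL, Pia); (NULL, NULL, NULL, Sara); (NULL, NULL, NULL, Uma); (NULL, NULL, NULL, NULL)

FULL OUTER JOIN keeps every row from both sides; unmatched rows get NULL for the other side's columns.
Matching on a.cust_id = b.cust_id AND a.tier = b.tier. A NULL in a compared column never satisfies the condition.
Matched pairs: 0; unmatched a rows kept: 6; unmatched b rows kept: 6.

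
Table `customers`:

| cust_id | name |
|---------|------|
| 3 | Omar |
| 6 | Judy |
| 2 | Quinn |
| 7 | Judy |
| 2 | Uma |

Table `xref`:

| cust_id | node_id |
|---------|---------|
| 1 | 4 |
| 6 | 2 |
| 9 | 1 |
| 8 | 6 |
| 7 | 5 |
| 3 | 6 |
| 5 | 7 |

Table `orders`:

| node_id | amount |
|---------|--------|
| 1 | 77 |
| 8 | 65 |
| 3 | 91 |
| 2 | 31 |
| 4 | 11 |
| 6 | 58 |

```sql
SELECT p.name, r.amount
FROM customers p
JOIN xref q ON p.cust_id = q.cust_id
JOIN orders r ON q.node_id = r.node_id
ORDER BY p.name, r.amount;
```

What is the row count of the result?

Step 1 — p INNER JOIN q on cust_id → 3 row(s).
Then INNER JOIN `orders r` on node_id: keep only rows whose q.node_id appears in r.
Result: 2 row(s).

2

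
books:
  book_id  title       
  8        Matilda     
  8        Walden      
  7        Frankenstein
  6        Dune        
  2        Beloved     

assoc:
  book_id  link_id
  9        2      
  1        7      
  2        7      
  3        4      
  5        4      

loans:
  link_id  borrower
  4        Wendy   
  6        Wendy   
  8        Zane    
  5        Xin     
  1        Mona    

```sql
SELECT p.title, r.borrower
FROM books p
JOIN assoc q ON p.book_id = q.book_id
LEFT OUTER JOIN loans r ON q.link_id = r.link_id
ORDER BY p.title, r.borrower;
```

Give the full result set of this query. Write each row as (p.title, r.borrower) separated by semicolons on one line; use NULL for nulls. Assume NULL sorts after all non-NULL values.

Joins associate left-to-right: books INNER JOIN assoc on book_id gives 1 intermediate row(s).
Then LEFT JOIN `loans r` on link_id: each of those 1 rows is kept; rows whose q.link_id has no match in r get NULL for r's columns.

(Beloved, NULL)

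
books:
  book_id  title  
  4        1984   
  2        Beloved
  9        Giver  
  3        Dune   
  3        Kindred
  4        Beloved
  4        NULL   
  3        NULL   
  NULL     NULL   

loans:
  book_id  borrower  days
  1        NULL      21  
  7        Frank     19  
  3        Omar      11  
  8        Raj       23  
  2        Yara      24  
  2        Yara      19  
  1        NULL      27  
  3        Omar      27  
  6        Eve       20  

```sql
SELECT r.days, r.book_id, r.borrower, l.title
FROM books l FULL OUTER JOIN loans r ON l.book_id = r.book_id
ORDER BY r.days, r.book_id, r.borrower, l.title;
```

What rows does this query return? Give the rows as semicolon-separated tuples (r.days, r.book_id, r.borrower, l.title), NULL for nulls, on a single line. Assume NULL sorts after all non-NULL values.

FULL OUTER JOIN keeps every row from both sides; unmatched rows get NULL for the other side's columns.
Matching on l.book_id = r.book_id. A NULL in a compared column never satisfies the condition.
- l row (book_id=4): no match → kept, r columns NULL.
- l row (book_id=2): matches 2 r row(s) → 2 output row(s).
- l row (book_id=9): no match → kept, r columns NULL.
- l row (book_id=3): matches 2 r row(s) → 2 output row(s).
- l row (book_id=3): matches 2 r row(s) → 2 output row(s).
- l row (book_id=4): no match → kept, r columns NULL.
- l row (book_id=4): no match → kept, r columns NULL.
- l row (book_id=3): matches 2 r row(s) → 2 output row(s).
- l row (book_id=NULL): no match → kept, r columns NULL.
- plus 5 unmatched r row(s), each kept with NULL l columns.

(11, 3, Omar, Dune); (11, 3, Omar, Kindred); (11, 3, Omar, NULL); (19, 2, Yara, Beloved); (19, 7, Frank, NULL); (20, 6, Eve, NULL); (21, 1, NULL, NULL); (23, 8, Raj, NULL); (24, 2, Yara, Beloved); (27, 1, NULL, NULL); (27, 3, Omar, Dune); (27, 3, Omar, Kindred); (27, 3, Omar, NULL); (NULL, NULL, NULL, 1984); (NULL, NULL, NULL, Beloved); (NULL, NULL, NULL, Giver); (NULL, NULL, NULL, NULL); (NULL, NULL, NULL, NULL)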